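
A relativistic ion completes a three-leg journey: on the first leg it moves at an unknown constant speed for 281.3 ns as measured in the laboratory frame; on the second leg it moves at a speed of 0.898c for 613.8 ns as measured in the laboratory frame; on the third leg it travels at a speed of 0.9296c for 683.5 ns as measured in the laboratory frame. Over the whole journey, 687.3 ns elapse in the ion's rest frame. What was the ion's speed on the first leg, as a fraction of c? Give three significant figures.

Leg 1: speed unknown; τ_1 = 281.3/γ_1.
Leg 2: γ = 1/√(1 − 0.898²) = 1/√0.1936 = 2.273; τ_2 = 613.8/2.273 = 270.1 ns.
Leg 3: γ = 1/√(1 − 0.9296²) = 1/√0.1358 = 2.713; τ_3 = 683.5/2.713 = 251.9 ns.
Total proper time: τ_1 + 270.1 + 251.9 = 687.3, so τ_1 = 687.3 − 522.0 = 165.3 ns.
γ_1 = 281.3/165.3 = 1.702; β = √(1 − 1/γ²) = √0.6546.

β = 0.809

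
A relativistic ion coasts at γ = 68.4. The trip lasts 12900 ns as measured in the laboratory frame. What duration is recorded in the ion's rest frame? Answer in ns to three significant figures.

τ = 189 ns

γ = 68.4
The interval measured in the laboratory frame is the dilated one; the clock in the ion's rest frame measures the proper time τ = Δt/γ = 12900/68.40 ns.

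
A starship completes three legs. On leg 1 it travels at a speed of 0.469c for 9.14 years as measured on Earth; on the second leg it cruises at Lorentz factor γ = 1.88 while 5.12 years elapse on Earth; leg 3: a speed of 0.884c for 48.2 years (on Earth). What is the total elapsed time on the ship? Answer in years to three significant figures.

Leg 1: γ = 1/√(1 − 0.469²) = 1/√0.7800 = 1.132; τ_1 = 9.14/1.132 = 8.072 years.
Leg 2: γ = 1.88; τ_2 = 5.12/1.880 = 2.723 years.
Leg 3: γ = 1/√(1 − 0.884²) = 1/√0.2185 = 2.139; τ_3 = 48.2/2.139 = 22.53 years.
Total: 8.072 + 2.723 + 22.53 years.

τ = 33.3 years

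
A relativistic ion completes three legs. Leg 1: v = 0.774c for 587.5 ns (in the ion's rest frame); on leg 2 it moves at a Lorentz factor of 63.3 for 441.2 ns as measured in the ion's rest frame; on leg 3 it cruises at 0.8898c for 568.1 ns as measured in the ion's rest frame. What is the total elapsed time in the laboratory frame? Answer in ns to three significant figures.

Leg 1: γ = 1/√(1 − 0.774²) = 1/√0.4009 = 1.579; Δt_1 = 1.579 × 587.5 = 927.8 ns.
Leg 2: γ = 63.3; Δt_2 = 63.30 × 441.2 = 2.793×10⁴ ns.
Leg 3: γ = 1/√(1 − 0.8898²) = 1/√0.2083 = 2.191; Δt_3 = 2.191 × 568.1 = 1245 ns.
Total: 927.8 + 2.793×10⁴ + 1245 ns.

Δt = 3.01×10⁴ ns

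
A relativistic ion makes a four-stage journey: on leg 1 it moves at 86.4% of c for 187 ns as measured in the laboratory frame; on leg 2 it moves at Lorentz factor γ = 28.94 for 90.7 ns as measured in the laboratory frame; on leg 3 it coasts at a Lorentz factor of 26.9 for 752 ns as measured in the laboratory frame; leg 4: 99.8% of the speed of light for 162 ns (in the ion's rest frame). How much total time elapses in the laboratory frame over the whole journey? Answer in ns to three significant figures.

Δt = 3590 ns

Leg 1: 187 ns is already measured in the laboratory frame.
Leg 2: 90.7 ns is already measured in the laboratory frame.
Leg 3: 752 ns is already measured in the laboratory frame.
Leg 4: β = 0.998; γ = 1/√(1 − 0.998²) = 1/√0.003996 = 15.82; Δt_4 = 15.82 × 162 = 2563 ns.
Total: 187.0 + 90.70 + 752.0 + 2563 ns.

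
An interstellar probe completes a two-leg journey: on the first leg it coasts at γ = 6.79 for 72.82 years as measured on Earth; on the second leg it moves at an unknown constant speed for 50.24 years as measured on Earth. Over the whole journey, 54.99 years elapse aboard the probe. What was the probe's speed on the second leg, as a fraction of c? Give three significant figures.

Leg 1: γ = 6.79; τ_1 = 72.82/6.790 = 10.72 years.
Leg 2: speed unknown; τ_2 = 50.24/γ_2.
Total proper time: 10.72 + τ_2 = 54.99, so τ_2 = 54.99 − 10.72 = 44.27 years.
γ_2 = 50.24/44.27 = 1.135; β = √(1 − 1/γ²) = √0.2237.

β = 0.473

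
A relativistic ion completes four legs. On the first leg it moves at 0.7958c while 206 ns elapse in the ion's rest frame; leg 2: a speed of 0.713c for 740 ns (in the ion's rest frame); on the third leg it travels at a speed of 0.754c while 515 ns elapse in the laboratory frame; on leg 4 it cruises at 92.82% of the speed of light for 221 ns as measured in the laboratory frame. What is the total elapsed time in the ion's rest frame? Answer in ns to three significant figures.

τ = 1370 ns

Leg 1: 206 ns is already measured in the ion's rest frame.
Leg 2: 740 ns is already measured in the ion's rest frame.
Leg 3: γ = 1/√(1 − 0.754²) = 1/√0.4315 = 1.522; τ_3 = 515/1.522 = 338.3 ns.
Leg 4: β = 0.9282; γ = 1/√(1 − 0.9282²) = 1/√0.1384 = 2.688; τ_4 = 221/2.688 = 82.23 ns.
Total: 206.0 + 740.0 + 338.3 + 82.23 ns.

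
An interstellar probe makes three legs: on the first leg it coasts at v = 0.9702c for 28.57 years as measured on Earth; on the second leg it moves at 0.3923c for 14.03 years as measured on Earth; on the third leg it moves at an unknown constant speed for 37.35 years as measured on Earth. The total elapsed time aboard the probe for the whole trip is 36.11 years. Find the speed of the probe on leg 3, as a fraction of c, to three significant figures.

β = 0.900

Leg 1: γ = 1/√(1 − 0.9702²) = 1/√0.05871 = 4.127; τ_1 = 28.57/4.127 = 6.923 years.
Leg 2: γ = 1/√(1 − 0.3923²) = 1/√0.8461 = 1.087; τ_2 = 14.03/1.087 = 12.91 years.
Leg 3: speed unknown; τ_3 = 37.35/γ_3.
Total proper time: 6.923 + 12.91 + τ_3 = 36.11, so τ_3 = 36.11 − 19.83 = 16.28 years.
γ_3 = 37.35/16.28 = 2.294; β = √(1 − 1/γ²) = √0.8100.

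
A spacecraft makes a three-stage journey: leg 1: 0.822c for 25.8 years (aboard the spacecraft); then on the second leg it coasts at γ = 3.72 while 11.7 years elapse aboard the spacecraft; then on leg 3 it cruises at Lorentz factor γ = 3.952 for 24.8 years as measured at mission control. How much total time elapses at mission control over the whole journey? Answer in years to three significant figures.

Δt = 114 years

Leg 1: γ = 1/√(1 − 0.822²) = 1/√0.3243 = 1.756; Δt_1 = 1.756 × 25.8 = 45.30 years.
Leg 2: γ = 3.72; Δt_2 = 3.720 × 11.7 = 43.52 years.
Leg 3: 24.8 years is already measured at mission control.
Total: 45.30 + 43.52 + 24.80 years.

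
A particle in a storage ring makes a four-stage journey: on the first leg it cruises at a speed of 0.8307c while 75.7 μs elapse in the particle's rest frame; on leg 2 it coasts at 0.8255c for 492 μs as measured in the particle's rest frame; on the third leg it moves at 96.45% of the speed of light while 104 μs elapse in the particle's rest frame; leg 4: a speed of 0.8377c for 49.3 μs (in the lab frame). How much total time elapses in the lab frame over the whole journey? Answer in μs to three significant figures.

Leg 1: γ = 1/√(1 − 0.8307²) = 1/√0.3099 = 1.796; Δt_1 = 1.796 × 75.7 = 136.0 μs.
Leg 2: γ = 1/√(1 − 0.8255²) = 1/√0.3185 = 1.772; Δt_2 = 1.772 × 492 = 871.7 μs.
Leg 3: β = 0.9645; γ = 1/√(1 − 0.9645²) = 1/√0.06974 = 3.787; Δt_3 = 3.787 × 104 = 393.8 μs.
Leg 4: 49.3 μs is already measured in the lab frame.
Total: 136.0 + 871.7 + 393.8 + 49.30 μs.

Δt = 1450 μs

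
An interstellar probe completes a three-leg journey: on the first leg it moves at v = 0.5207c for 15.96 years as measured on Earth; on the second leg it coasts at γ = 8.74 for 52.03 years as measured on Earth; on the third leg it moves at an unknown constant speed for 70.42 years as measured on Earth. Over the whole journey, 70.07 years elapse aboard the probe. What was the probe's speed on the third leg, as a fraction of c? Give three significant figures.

Leg 1: γ = 1/√(1 − 0.5207²) = 1/√0.7289 = 1.171; τ_1 = 15.96/1.171 = 13.63 years.
Leg 2: γ = 8.74; τ_2 = 52.03/8.740 = 5.953 years.
Leg 3: speed unknown; τ_3 = 70.42/γ_3.
Total proper time: 13.63 + 5.953 + τ_3 = 70.07, so τ_3 = 70.07 − 19.58 = 50.49 years.
γ_3 = 70.42/50.49 = 1.395; β = √(1 − 1/γ²) = √0.4859.

β = 0.697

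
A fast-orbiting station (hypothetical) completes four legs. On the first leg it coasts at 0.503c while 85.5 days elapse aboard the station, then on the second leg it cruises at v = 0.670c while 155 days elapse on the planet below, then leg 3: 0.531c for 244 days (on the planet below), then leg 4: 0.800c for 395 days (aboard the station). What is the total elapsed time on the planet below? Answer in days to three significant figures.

Δt = 1160 days

Leg 1: γ = 1/√(1 − 0.503²) = 1/√0.7470 = 1.157; Δt_1 = 1.157 × 85.5 = 98.93 days.
Leg 2: 155 days is already measured on the planet below.
Leg 3: 244 days is already measured on the planet below.
Leg 4: γ = 1/√(1 − 0.800²) = 5/3 ≈ 1.667; Δt_4 = 1.667 × 395 = 658.3 days.
Total: 98.93 + 155.0 + 244.0 + 658.3 days.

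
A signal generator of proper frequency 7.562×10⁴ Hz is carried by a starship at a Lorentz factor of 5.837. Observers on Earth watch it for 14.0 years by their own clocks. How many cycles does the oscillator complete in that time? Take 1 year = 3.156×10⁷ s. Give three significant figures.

N = 5.72×10¹²

γ = 5.837
During 14.0 years of lab time, the oscillator's proper time advances by τ = Δt/γ = 14.0/5.837 = 2.398 years = 7.570×10⁷ s.
N = f × τ = 7.562×10⁴ × 7.570×10⁷ = 5.724×10¹².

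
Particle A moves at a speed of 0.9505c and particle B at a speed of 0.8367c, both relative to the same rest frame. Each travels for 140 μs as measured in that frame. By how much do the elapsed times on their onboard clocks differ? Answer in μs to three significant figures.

|τ_A − τ_B| = 33.2 μs

A: γ = 1/√(1 − 0.9505²) = 1/√0.09655 = 3.218; τ_A = 140/3.218 = 43.50 μs.
B: γ = 1/√(1 − 0.8367²) = 1/√0.2999 = 1.826; τ_B = 140/1.826 = 76.67 μs.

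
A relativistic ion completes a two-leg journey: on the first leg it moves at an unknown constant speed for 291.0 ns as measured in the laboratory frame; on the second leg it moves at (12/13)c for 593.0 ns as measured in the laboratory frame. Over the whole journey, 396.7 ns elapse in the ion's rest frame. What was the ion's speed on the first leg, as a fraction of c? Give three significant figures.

Leg 1: speed unknown; τ_1 = 291.0/γ_1.
Leg 2: γ = 1/√(1 − (12/13)²) = 13/5 = 2.600; τ_2 = 593.0/2.600 = 228.1 ns.
Total proper time: τ_1 + 228.1 = 396.7, so τ_1 = 396.7 − 228.1 = 168.6 ns.
γ_1 = 291.0/168.6 = 1.726; β = √(1 − 1/γ²) = √0.6642.

β = 0.815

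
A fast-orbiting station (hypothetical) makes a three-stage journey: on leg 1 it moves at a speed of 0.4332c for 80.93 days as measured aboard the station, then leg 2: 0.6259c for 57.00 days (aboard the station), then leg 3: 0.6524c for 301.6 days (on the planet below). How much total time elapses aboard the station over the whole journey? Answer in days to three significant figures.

τ = 367 days

Leg 1: 80.93 days is already measured aboard the station.
Leg 2: 57.00 days is already measured aboard the station.
Leg 3: γ = 1/√(1 − 0.6524²) = 1/√0.5744 = 1.319; τ_3 = 301.6/1.319 = 228.6 days.
Total: 80.93 + 57.00 + 228.6 days.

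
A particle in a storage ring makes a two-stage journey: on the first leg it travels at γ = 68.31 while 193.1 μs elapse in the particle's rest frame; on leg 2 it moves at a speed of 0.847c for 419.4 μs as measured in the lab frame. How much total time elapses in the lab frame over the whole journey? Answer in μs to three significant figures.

Δt = 1.36×10⁴ μs

Leg 1: γ = 68.31; Δt_1 = 68.31 × 193.1 = 1.319×10⁴ μs.
Leg 2: 419.4 μs is already measured in the lab frame.
Total: 1.319×10⁴ + 419.4 μs.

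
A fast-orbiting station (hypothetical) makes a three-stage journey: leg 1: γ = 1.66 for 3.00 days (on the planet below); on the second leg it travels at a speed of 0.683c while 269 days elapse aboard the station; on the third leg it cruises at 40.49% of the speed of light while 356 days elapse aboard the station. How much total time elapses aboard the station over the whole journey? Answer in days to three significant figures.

τ = 627 days

Leg 1: γ = 1.66; τ_1 = 3.00/1.660 = 1.807 days.
Leg 2: 269 days is already measured aboard the station.
Leg 3: 356 days is already measured aboard the station.
Total: 1.807 + 269.0 + 356.0 days.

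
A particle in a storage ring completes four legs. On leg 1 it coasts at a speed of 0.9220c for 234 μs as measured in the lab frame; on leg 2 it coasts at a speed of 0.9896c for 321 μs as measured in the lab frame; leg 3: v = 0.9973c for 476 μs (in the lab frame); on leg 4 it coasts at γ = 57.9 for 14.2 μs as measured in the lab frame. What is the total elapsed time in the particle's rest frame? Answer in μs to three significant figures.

Leg 1: γ = 1/√(1 − 0.9220²) = 1/√0.1499 = 2.583; τ_1 = 234/2.583 = 90.60 μs.
Leg 2: γ = 1/√(1 − 0.9896²) = 1/√0.02069 = 6.952; τ_2 = 321/6.952 = 46.17 μs.
Leg 3: γ = 1/√(1 − 0.9973²) = 1/√0.005393 = 13.62; τ_3 = 476/13.62 = 34.96 μs.
Leg 4: γ = 57.9; τ_4 = 14.2/57.90 = 0.2453 μs.
Total: 90.60 + 46.17 + 34.96 + 0.2453 μs.

τ = 172 μs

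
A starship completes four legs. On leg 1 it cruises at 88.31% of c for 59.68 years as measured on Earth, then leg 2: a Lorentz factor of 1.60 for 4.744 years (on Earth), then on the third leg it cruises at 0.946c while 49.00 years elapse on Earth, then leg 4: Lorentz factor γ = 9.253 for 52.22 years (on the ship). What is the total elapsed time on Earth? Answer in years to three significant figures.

Δt = 597 years

Leg 1: 59.68 years is already measured on Earth.
Leg 2: 4.744 years is already measured on Earth.
Leg 3: 49.00 years is already measured on Earth.
Leg 4: γ = 9.253; Δt_4 = 9.253 × 52.22 = 483.2 years.
Total: 59.68 + 4.744 + 49.00 + 483.2 years.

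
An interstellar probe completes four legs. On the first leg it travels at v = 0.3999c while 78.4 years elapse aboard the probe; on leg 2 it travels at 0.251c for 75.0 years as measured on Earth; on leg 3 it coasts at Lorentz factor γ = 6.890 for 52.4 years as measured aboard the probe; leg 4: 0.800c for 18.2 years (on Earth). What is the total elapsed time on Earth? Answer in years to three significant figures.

Leg 1: γ = 1/√(1 − 0.3999²) = 1/√0.8401 = 1.091; Δt_1 = 1.091 × 78.4 = 85.54 years.
Leg 2: 75.0 years is already measured on Earth.
Leg 3: γ = 6.890; Δt_3 = 6.890 × 52.4 = 361.0 years.
Leg 4: 18.2 years is already measured on Earth.
Total: 85.54 + 75.00 + 361.0 + 18.20 years.

Δt = 540 years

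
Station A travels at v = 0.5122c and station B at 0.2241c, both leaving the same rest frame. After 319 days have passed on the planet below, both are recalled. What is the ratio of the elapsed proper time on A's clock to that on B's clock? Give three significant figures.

τ_A/τ_B = 0.881

A: γ = 1/√(1 − 0.5122²) = 1/√0.7377 = 1.164. B: γ = 1/√(1 − 0.2241²) = 1/√0.9498 = 1.026.
τ_A/τ_B = γ_B/γ_A = 1.026/1.164 = 0.8813, so τ_A/τ_B = 0.8813.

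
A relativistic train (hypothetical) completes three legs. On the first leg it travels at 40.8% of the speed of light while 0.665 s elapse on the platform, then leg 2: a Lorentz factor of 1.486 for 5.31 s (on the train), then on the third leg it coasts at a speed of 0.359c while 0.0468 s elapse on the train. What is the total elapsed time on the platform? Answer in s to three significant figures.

Δt = 8.61 s

Leg 1: 0.665 s is already measured on the platform.
Leg 2: γ = 1.486; Δt_2 = 1.486 × 5.31 = 7.891 s.
Leg 3: γ = 1/√(1 − 0.359²) = 1/√0.8711 = 1.071; Δt_3 = 1.071 × 0.0468 = 0.05014 s.
Total: 0.6650 + 7.891 + 0.05014 s.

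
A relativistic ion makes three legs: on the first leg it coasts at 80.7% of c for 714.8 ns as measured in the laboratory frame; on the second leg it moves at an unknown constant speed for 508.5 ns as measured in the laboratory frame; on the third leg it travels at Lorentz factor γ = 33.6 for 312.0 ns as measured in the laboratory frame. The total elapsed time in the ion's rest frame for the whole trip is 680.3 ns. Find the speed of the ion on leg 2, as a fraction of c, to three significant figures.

β = 0.872

Leg 1: β = 0.807; γ = 1/√(1 − 0.807²) = 1/√0.3488 = 1.693; τ_1 = 714.8/1.693 = 422.1 ns.
Leg 2: speed unknown; τ_2 = 508.5/γ_2.
Leg 3: γ = 33.6; τ_3 = 312.0/33.60 = 9.286 ns.
Total proper time: 422.1 + τ_2 + 9.286 = 680.3, so τ_2 = 680.3 − 431.4 = 248.9 ns.
γ_2 = 508.5/248.9 = 2.043; β = √(1 − 1/γ²) = √0.7604.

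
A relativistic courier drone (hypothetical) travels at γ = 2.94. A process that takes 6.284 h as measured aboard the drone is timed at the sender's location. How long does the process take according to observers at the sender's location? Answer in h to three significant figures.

γ = 2.94
The interval measured aboard the drone is the proper time (both events occur at the same place in that frame); the lab-frame interval is Δt = γτ = 2.940 × 6.284 h.

Δt = 18.5 h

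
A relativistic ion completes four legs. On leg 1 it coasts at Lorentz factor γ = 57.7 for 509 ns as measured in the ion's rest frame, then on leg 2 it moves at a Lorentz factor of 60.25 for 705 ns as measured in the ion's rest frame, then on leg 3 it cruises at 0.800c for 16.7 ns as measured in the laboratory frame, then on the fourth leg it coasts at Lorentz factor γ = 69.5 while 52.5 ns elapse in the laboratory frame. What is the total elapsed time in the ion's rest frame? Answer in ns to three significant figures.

Leg 1: 509 ns is already measured in the ion's rest frame.
Leg 2: 705 ns is already measured in the ion's rest frame.
Leg 3: γ = 1/√(1 − 0.800²) = 5/3 ≈ 1.667; τ_3 = 16.7/1.667 = 10.02 ns.
Leg 4: γ = 69.5; τ_4 = 52.5/69.50 = 0.7554 ns.
Total: 509.0 + 705.0 + 10.02 + 0.7554 ns.

τ = 1220 ns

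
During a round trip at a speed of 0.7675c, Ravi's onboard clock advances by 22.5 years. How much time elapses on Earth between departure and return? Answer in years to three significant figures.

Δt = 35.1 years

γ = 1/√(1 − 0.7675²) = 1/√0.4109 = 1.560
Earth-frame duration is the dilated interval: Δt = γτ = 1.560 × 22.5 years.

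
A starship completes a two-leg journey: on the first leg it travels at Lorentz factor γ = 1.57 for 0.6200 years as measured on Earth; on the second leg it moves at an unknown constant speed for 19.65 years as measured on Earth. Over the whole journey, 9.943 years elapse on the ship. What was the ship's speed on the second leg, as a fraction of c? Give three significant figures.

Leg 1: γ = 1.57; τ_1 = 0.6200/1.570 = 0.3949 years.
Leg 2: speed unknown; τ_2 = 19.65/γ_2.
Total proper time: 0.3949 + τ_2 = 9.943, so τ_2 = 9.943 − 0.3949 = 9.548 years.
γ_2 = 19.65/9.548 = 2.058; β = √(1 − 1/γ²) = √0.7639.

β = 0.874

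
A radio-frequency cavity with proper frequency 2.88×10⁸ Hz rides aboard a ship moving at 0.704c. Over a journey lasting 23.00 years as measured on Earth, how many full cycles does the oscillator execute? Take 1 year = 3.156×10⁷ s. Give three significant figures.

γ = 1/√(1 − 0.704²) = 1/√0.5044 = 1.408
The oscillator's own cycle count is N = f × τ where τ is the proper time on the ship. τ = Δt/γ = 23.00/1.408 = 16.33 years = 5.155×10⁸ s.
N = 2.88×10⁸ × 5.155×10⁸ = 1.485×10¹⁷.

N = 1.48×10¹⁷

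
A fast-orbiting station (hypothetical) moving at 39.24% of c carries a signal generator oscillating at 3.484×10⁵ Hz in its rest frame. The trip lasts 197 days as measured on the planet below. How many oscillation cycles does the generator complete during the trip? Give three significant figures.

β = 0.3924; γ = 1/√(1 − 0.3924²) = 1/√0.8460 = 1.087
The oscillator's own cycle count is N = f × τ where τ is the proper time aboard the station. τ = Δt/γ = 197/1.087 = 181.2 days = 1.566×10⁷ s.
N = 3.484×10⁵ × 1.566×10⁷ = 5.454×10¹².

N = 5.45×10¹²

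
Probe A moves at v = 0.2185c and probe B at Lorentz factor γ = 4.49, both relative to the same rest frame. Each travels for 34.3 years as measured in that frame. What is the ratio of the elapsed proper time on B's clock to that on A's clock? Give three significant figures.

A: γ = 1/√(1 − 0.2185²) = 1/√0.9523 = 1.025. B: γ = 4.49.
τ_A/τ_B = γ_B/γ_A = 4.490/1.025 = 4.382, so τ_B/τ_A = 0.2282.

τ_B/τ_A = 0.228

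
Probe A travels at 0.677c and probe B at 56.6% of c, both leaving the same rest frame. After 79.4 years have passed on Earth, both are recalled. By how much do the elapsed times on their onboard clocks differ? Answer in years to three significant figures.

|τ_A − τ_B| = 7.02 years

A: γ = 1/√(1 − 0.677²) = 1/√0.5417 = 1.359; τ_A = 79.4/1.359 = 58.44 years.
B: β = 0.566; γ = 1/√(1 − 0.566²) = 1/√0.6796 = 1.213; τ_B = 79.4/1.213 = 65.46 years.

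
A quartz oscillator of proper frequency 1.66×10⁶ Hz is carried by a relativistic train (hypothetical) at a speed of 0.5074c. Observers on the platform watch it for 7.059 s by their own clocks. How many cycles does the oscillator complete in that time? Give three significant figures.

γ = 1/√(1 − 0.5074²) = 1/√0.7425 = 1.160
During 7.059 s of lab time, the oscillator's proper time advances by τ = Δt/γ = 7.059/1.160 = 6.083 s = 6.083×10⁰ s.
N = f × τ = 1.66×10⁶ × 6.083×10⁰ = 1.010×10⁷.

N = 1.01×10⁷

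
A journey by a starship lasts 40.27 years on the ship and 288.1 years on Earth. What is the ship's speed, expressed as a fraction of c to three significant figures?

β = 0.990

The proper time is measured on the ship (both events occur at the ship's location); Δt is measured on Earth. γ = Δt/τ = 288.1/40.27 = 7.154.
β = √(1 − 1/γ²) = √(1 − 0.01954) = √0.9805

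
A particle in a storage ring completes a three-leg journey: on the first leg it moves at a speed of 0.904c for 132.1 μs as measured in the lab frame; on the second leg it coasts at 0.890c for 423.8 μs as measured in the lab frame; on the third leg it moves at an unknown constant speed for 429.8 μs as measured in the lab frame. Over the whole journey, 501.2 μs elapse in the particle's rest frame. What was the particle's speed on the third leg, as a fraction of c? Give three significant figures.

β = 0.811

Leg 1: γ = 1/√(1 − 0.904²) = 1/√0.1828 = 2.339; τ_1 = 132.1/2.339 = 56.48 μs.
Leg 2: γ = 1/√(1 − 0.890²) = 1/√0.2079 = 2.193; τ_2 = 423.8/2.193 = 193.2 μs.
Leg 3: speed unknown; τ_3 = 429.8/γ_3.
Total proper time: 56.48 + 193.2 + τ_3 = 501.2, so τ_3 = 501.2 − 249.7 = 251.5 μs.
γ_3 = 429.8/251.5 = 1.709; β = √(1 − 1/γ²) = √0.6576.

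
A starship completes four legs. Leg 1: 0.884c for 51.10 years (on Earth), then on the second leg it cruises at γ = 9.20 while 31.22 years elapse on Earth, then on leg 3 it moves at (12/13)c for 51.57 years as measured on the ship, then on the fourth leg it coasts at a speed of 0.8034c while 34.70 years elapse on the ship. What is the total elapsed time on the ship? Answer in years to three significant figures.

Leg 1: γ = 1/√(1 − 0.884²) = 1/√0.2185 = 2.139; τ_1 = 51.10/2.139 = 23.89 years.
Leg 2: γ = 9.20; τ_2 = 31.22/9.200 = 3.393 years.
Leg 3: 51.57 years is already measured on the ship.
Leg 4: 34.70 years is already measured on the ship.
Total: 23.89 + 3.393 + 51.57 + 34.70 years.

τ = 114 years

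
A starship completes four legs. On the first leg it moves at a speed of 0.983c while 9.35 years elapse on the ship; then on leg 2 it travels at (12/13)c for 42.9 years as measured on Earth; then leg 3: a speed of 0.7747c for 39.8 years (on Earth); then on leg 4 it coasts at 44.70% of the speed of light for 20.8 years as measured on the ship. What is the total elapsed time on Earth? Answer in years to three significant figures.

Δt = 157 years

Leg 1: γ = 1/√(1 − 0.983²) = 1/√0.03371 = 5.446; Δt_1 = 5.446 × 9.35 = 50.92 years.
Leg 2: 42.9 years is already measured on Earth.
Leg 3: 39.8 years is already measured on Earth.
Leg 4: β = 0.4470; γ = 1/√(1 − 0.4470²) = 1/√0.8002 = 1.118; Δt_4 = 1.118 × 20.8 = 23.25 years.
Total: 50.92 + 42.90 + 39.80 + 23.25 years.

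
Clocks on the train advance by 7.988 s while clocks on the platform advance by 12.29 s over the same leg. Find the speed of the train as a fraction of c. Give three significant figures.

The proper time is measured on the train (both events occur at the train's location); Δt is measured on the platform. γ = Δt/τ = 12.29/7.988 = 1.539.
β = √(1 − 1/γ²) = √(1 − 0.4224) = √0.5776

β = 0.760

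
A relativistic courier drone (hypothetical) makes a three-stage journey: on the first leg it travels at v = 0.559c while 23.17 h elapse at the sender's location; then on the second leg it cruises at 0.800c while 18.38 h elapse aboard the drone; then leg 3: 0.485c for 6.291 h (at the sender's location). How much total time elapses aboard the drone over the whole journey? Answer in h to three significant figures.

Leg 1: γ = 1/√(1 − 0.559²) = 1/√0.6875 = 1.206; τ_1 = 23.17/1.206 = 19.21 h.
Leg 2: 18.38 h is already measured aboard the drone.
Leg 3: γ = 1/√(1 − 0.485²) = 1/√0.7648 = 1.143; τ_3 = 6.291/1.143 = 5.502 h.
Total: 19.21 + 18.38 + 5.502 h.

τ = 43.1 h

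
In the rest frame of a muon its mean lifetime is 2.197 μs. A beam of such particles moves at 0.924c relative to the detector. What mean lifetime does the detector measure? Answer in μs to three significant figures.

Δt = 5.75 μs

γ = 1/√(1 − 0.924²) = 1/√0.1462 = 2.615
The rest-frame lifetime is the proper time; the lab measures the dilated interval Δt = γτ₀ = 2.615 × 2.197 μs.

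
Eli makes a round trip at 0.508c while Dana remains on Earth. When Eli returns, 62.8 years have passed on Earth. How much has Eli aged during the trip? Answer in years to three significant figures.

γ = 1/√(1 − 0.508²) = 1/√0.7419 = 1.161
Eli's clock measures proper time along the trip: τ = Δt/γ = 62.8/1.161 years.

τ = 54.1 years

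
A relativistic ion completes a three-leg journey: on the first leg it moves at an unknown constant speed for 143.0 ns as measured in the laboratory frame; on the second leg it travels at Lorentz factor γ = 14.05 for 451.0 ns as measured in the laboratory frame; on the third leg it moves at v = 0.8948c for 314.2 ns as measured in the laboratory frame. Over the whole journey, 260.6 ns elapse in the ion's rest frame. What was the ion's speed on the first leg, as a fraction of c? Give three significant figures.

β = 0.787

Leg 1: speed unknown; τ_1 = 143.0/γ_1.
Leg 2: γ = 14.05; τ_2 = 451.0/14.05 = 32.10 ns.
Leg 3: γ = 1/√(1 − 0.8948²) = 1/√0.1993 = 2.240; τ_3 = 314.2/2.240 = 140.3 ns.
Total proper time: τ_1 + 32.10 + 140.3 = 260.6, so τ_1 = 260.6 − 172.4 = 88.22 ns.
γ_1 = 143.0/88.22 = 1.621; β = √(1 − 1/γ²) = √0.6194.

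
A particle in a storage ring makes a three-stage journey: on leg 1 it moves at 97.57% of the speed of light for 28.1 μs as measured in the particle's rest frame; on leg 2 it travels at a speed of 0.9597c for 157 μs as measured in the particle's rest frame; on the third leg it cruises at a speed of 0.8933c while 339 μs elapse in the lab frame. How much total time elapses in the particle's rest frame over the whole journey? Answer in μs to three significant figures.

τ = 337 μs

Leg 1: 28.1 μs is already measured in the particle's rest frame.
Leg 2: 157 μs is already measured in the particle's rest frame.
Leg 3: γ = 1/√(1 − 0.8933²) = 1/√0.2020 = 2.225; τ_3 = 339/2.225 = 152.4 μs.
Total: 28.10 + 157.0 + 152.4 μs.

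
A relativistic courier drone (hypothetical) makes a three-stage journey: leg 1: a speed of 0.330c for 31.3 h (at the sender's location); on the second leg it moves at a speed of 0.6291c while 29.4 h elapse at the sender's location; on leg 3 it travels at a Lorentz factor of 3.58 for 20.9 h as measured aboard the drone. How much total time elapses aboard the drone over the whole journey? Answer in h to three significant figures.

τ = 73.3 h

Leg 1: γ = 1/√(1 − 0.330²) = 1/√0.8911 = 1.059; τ_1 = 31.3/1.059 = 29.55 h.
Leg 2: γ = 1/√(1 − 0.6291²) = 1/√0.6042 = 1.286; τ_2 = 29.4/1.286 = 22.85 h.
Leg 3: 20.9 h is already measured aboard the drone.
Total: 29.55 + 22.85 + 20.90 h.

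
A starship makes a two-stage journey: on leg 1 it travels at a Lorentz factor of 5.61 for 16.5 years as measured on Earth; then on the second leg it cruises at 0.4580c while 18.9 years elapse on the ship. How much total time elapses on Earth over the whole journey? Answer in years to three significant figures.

Leg 1: 16.5 years is already measured on Earth.
Leg 2: γ = 1/√(1 − 0.4580²) = 1/√0.7902 = 1.125; Δt_2 = 1.125 × 18.9 = 21.26 years.
Total: 16.50 + 21.26 years.

Δt = 37.8 years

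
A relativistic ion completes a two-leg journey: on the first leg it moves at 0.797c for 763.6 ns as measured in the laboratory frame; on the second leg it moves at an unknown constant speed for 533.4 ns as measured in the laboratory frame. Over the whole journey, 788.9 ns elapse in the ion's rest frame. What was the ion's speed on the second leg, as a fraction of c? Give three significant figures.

β = 0.789

Leg 1: γ = 1/√(1 − 0.797²) = 1/√0.3648 = 1.656; τ_1 = 763.6/1.656 = 461.2 ns.
Leg 2: speed unknown; τ_2 = 533.4/γ_2.
Total proper time: 461.2 + τ_2 = 788.9, so τ_2 = 788.9 − 461.2 = 327.7 ns.
γ_2 = 533.4/327.7 = 1.628; β = √(1 − 1/γ²) = √0.6226.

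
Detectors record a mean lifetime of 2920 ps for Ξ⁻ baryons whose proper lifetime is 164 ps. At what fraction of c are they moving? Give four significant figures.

γ = Δt/τ₀ = 2920/164 = 17.80
β = √(1 − 1/γ²) = √(1 − 0.003154) = √0.9968

v = 0.9984c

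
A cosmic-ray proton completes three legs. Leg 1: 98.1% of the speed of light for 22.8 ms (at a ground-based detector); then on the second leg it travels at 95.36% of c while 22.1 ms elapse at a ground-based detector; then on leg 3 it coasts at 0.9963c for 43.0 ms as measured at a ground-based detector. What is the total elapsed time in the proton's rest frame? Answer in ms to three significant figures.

τ = 14.8 ms

Leg 1: β = 0.981; γ = 1/√(1 − 0.981²) = 1/√0.03764 = 5.154; τ_1 = 22.8/5.154 = 4.423 ms.
Leg 2: β = 0.9536; γ = 1/√(1 − 0.9536²) = 1/√0.09065 = 3.321; τ_2 = 22.1/3.321 = 6.654 ms.
Leg 3: γ = 1/√(1 − 0.9963²) = 1/√0.007386 = 11.64; τ_3 = 43.0/11.64 = 3.696 ms.
Total: 4.423 + 6.654 + 3.696 ms.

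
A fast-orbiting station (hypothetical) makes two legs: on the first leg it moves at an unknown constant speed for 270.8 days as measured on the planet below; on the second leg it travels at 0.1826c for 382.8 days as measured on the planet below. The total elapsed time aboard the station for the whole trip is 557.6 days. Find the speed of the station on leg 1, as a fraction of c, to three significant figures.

Leg 1: speed unknown; τ_1 = 270.8/γ_1.
Leg 2: γ = 1/√(1 − 0.1826²) = 1/√0.9667 = 1.017; τ_2 = 382.8/1.017 = 376.4 days.
Total proper time: τ_1 + 376.4 = 557.6, so τ_1 = 557.6 − 376.4 = 181.2 days.
γ_1 = 270.8/181.2 = 1.494; β = √(1 − 1/γ²) = √0.5521.

β = 0.743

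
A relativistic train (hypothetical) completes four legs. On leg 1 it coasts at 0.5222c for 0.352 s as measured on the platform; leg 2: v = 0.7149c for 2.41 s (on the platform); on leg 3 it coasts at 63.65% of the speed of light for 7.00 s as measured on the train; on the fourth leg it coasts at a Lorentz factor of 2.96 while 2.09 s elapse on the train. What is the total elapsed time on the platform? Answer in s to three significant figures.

Leg 1: 0.352 s is already measured on the platform.
Leg 2: 2.41 s is already measured on the platform.
Leg 3: β = 0.6365; γ = 1/√(1 − 0.6365²) = 1/√0.5949 = 1.297; Δt_3 = 1.297 × 7.00 = 9.076 s.
Leg 4: γ = 2.96; Δt_4 = 2.960 × 2.09 = 6.186 s.
Total: 0.3520 + 2.410 + 9.076 + 6.186 s.

Δt = 18.0 s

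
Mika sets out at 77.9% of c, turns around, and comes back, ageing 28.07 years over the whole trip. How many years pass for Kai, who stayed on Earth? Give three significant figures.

Δt = 44.8 years

β = 0.779; γ = 1/√(1 − 0.779²) = 1/√0.3932 = 1.595
Earth-frame duration is the dilated interval: Δt = γτ = 1.595 × 28.07 years.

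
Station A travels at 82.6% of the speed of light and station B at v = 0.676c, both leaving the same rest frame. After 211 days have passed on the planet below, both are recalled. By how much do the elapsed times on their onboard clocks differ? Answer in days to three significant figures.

A: β = 0.826; γ = 1/√(1 − 0.826²) = 1/√0.3177 = 1.774; τ_A = 211/1.774 = 118.9 days.
B: γ = 1/√(1 − 0.676²) = 1/√0.5430 = 1.357; τ_B = 211/1.357 = 155.5 days.

|τ_A − τ_B| = 36.6 days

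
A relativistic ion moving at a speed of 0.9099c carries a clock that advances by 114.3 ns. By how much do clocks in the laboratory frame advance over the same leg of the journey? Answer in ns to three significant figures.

Δt = 276 ns

γ = 1/√(1 − 0.9099²) = 1/√0.1721 = 2.411
The interval measured in the ion's rest frame is the proper time (both events occur at the same place in that frame); the lab-frame interval is Δt = γτ = 2.411 × 114.3 ns.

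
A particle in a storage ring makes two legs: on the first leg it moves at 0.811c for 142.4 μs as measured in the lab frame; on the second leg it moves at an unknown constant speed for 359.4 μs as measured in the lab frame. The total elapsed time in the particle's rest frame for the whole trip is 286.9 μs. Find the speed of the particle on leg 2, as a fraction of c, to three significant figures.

Leg 1: γ = 1/√(1 − 0.811²) = 1/√0.3423 = 1.709; τ_1 = 142.4/1.709 = 83.31 μs.
Leg 2: speed unknown; τ_2 = 359.4/γ_2.
Total proper time: 83.31 + τ_2 = 286.9, so τ_2 = 286.9 − 83.31 = 203.6 μs.
γ_2 = 359.4/203.6 = 1.765; β = √(1 − 1/γ²) = √0.6791.

β = 0.824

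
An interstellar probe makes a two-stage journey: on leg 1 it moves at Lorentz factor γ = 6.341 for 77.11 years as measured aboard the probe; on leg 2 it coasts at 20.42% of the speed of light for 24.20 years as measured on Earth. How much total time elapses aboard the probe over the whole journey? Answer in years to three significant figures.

Leg 1: 77.11 years is already measured aboard the probe.
Leg 2: β = 0.2042; γ = 1/√(1 − 0.2042²) = 1/√0.9583 = 1.022; τ_2 = 24.20/1.022 = 23.69 years.
Total: 77.11 + 23.69 years.

τ = 101 years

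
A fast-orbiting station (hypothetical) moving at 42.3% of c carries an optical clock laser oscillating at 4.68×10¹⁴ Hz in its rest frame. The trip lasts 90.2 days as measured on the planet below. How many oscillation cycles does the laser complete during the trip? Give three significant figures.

β = 0.423; γ = 1/√(1 − 0.423²) = 1/√0.8211 = 1.104
The oscillator's own cycle count is N = f × τ where τ is the proper time aboard the station. τ = Δt/γ = 90.2/1.104 = 81.73 days = 7.062×10⁶ s.
N = 4.68×10¹⁴ × 7.062×10⁶ = 3.305×10²¹.

N = 3.30×10²¹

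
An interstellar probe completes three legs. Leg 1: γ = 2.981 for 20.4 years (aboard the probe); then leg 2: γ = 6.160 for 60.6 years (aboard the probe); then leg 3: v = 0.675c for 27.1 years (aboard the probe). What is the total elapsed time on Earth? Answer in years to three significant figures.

Δt = 471 years

Leg 1: γ = 2.981; Δt_1 = 2.981 × 20.4 = 60.81 years.
Leg 2: γ = 6.160; Δt_2 = 6.160 × 60.6 = 373.3 years.
Leg 3: γ = 1/√(1 − 0.675²) = 1/√0.5444 = 1.355; Δt_3 = 1.355 × 27.1 = 36.73 years.
Total: 60.81 + 373.3 + 36.73 years.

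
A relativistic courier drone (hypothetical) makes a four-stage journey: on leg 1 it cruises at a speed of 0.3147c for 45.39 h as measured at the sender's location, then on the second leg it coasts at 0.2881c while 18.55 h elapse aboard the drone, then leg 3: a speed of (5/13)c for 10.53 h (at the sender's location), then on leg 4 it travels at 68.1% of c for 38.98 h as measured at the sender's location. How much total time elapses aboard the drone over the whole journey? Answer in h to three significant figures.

τ = 99.9 h

Leg 1: γ = 1/√(1 − 0.3147²) = 1/√0.9010 = 1.054; τ_1 = 45.39/1.054 = 43.08 h.
Leg 2: 18.55 h is already measured aboard the drone.
Leg 3: γ = 1/√(1 − (5/13)²) = 13/12 ≈ 1.083; τ_3 = 10.53/1.083 = 9.720 h.
Leg 4: β = 0.681; γ = 1/√(1 − 0.681²) = 1/√0.5362 = 1.366; τ_4 = 38.98/1.366 = 28.54 h.
Total: 43.08 + 18.55 + 9.720 + 28.54 h.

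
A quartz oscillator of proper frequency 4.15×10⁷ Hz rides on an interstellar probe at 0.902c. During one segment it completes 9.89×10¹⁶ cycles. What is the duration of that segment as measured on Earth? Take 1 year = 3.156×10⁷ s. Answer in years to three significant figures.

γ = 1/√(1 − 0.902²) = 1/√0.1864 = 2.316
Proper time for N cycles: τ = N/f = 9.89×10¹⁶/(4.15×10⁷) = 2.383×10⁹ s = 75.51 years.
Lab-frame duration Δt = γτ = 2.316 × 75.51 = 174.9 years.

Δt = 175 years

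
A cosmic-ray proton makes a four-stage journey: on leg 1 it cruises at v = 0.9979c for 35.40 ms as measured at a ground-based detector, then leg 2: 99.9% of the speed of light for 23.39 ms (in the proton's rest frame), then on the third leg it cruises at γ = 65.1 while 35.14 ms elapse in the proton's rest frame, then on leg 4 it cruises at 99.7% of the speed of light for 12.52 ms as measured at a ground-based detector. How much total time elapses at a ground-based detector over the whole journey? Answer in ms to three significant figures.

Δt = 2860 ms

Leg 1: 35.40 ms is already measured at a ground-based detector.
Leg 2: β = 0.999; γ = 1/√(1 − 0.999²) = 1/√0.001999 = 22.37; Δt_2 = 22.37 × 23.39 = 523.1 ms.
Leg 3: γ = 65.1; Δt_3 = 65.10 × 35.14 = 2288 ms.
Leg 4: 12.52 ms is already measured at a ground-based detector.
Total: 35.40 + 523.1 + 2288 + 12.52 ms.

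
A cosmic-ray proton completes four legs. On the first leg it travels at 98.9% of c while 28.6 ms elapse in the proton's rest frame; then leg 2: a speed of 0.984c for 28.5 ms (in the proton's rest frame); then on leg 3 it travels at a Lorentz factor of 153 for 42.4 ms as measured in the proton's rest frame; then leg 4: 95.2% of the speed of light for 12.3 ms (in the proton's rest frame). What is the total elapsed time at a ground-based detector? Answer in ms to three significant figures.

Leg 1: β = 0.989; γ = 1/√(1 − 0.989²) = 1/√0.02188 = 6.761; Δt_1 = 6.761 × 28.6 = 193.4 ms.
Leg 2: γ = 1/√(1 − 0.984²) = 1/√0.03174 = 5.613; Δt_2 = 5.613 × 28.5 = 160.0 ms.
Leg 3: γ = 153; Δt_3 = 153.0 × 42.4 = 6487 ms.
Leg 4: β = 0.952; γ = 1/√(1 − 0.952²) = 1/√0.09370 = 3.267; Δt_4 = 3.267 × 12.3 = 40.18 ms.
Total: 193.4 + 160.0 + 6487 + 40.18 ms.

Δt = 6880 ms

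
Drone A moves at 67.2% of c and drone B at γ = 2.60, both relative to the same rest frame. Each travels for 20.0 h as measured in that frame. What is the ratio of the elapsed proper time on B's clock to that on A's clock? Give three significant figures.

A: β = 0.672; γ = 1/√(1 − 0.672²) = 1/√0.5484 = 1.350. B: γ = 2.60.
τ_A/τ_B = γ_B/γ_A = 2.600/1.350 = 1.925, so τ_B/τ_A = 0.5194.

τ_B/τ_A = 0.519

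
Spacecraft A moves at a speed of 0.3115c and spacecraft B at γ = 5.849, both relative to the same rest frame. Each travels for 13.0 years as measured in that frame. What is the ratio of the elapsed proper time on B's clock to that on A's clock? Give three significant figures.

τ_B/τ_A = 0.180

A: γ = 1/√(1 − 0.3115²) = 1/√0.9030 = 1.052. B: γ = 5.849.
τ_A/τ_B = γ_B/γ_A = 5.849/1.052 = 5.558, so τ_B/τ_A = 0.1799.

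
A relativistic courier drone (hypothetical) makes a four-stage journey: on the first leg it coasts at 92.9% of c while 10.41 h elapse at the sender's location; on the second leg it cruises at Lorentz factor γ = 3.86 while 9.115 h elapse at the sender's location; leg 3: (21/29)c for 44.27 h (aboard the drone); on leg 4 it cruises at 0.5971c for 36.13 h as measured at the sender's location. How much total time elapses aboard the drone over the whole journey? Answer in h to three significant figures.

Leg 1: β = 0.929; γ = 1/√(1 − 0.929²) = 1/√0.1370 = 2.702; τ_1 = 10.41/2.702 = 3.853 h.
Leg 2: γ = 3.86; τ_2 = 9.115/3.860 = 2.361 h.
Leg 3: 44.27 h is already measured aboard the drone.
Leg 4: γ = 1/√(1 − 0.5971²) = 1/√0.6435 = 1.247; τ_4 = 36.13/1.247 = 28.98 h.
Total: 3.853 + 2.361 + 44.27 + 28.98 h.

τ = 79.5 h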